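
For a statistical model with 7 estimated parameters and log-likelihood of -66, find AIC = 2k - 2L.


AIC = 2*7 - 2*(-66).
= 14 + 132 = 146.

146


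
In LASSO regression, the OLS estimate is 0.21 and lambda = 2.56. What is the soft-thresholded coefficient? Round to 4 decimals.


Check: |0.21| = 0.21 vs lambda = 2.56.
Since |beta| <= lambda, the coefficient is set to 0.
Soft-thresholded coefficient = 0.0000.

0.0000


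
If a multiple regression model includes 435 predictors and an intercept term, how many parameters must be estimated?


Each predictor gets one coefficient, plus one intercept.
Total parameters = 435 + 1 = 436.

436


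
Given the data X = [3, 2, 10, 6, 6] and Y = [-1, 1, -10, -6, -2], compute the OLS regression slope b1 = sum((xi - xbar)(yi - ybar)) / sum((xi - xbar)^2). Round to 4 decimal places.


Calculate xbar = 5.4000, ybar = -3.6000.
S_xx = 39.2000, S_xy = -51.8000.
Using b1 = S_xy / S_xx = -51.8000 / 39.2000, we get b1 = -1.3214.

-1.3214


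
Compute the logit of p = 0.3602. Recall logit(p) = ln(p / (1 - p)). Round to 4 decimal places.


Compute the odds: 0.3602/0.6398 = 0.5630.
Take the natural log: ln(0.5630) = -0.5745.

-0.5745


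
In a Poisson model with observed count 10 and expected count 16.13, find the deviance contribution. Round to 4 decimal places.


First: ln(10/16.13) = -0.478096.
Then: 10 * -0.478096 = -4.780960.
y - mu = 10 - 16.13 = -6.13.
D = 2(-4.780960 - -6.13) = 2.698080, which rounds to 2.6981.

2.6981


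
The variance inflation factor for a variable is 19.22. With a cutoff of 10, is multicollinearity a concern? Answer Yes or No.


The threshold is 10.
VIF = 19.22 is >= 10.
Multicollinearity indication: Yes.

Yes


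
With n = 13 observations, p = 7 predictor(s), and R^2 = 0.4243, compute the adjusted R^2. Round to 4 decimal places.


Adjusted R^2 = 1 - (1 - R^2) * (n-1)/(n-p-1).
(1 - R^2) = 0.5757.
(n-1)/(n-p-1) = 12/5.
(1 - R^2) * (n-1) = 0.5757 * 12 = 6.9084.
Divide by (n-p-1): 6.9084 / 5 = 1.3817.
Adj R^2 = 1 - 1.3817 = -0.3817.

-0.3817


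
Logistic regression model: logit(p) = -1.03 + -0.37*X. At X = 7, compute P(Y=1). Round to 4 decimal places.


Linear predictor: z = -1.03 + -0.37 * 7 = -3.6200.
P = 1/(1 + exp(3.6200)) = 1/(1 + 37.3376) = 0.0261.

0.0261


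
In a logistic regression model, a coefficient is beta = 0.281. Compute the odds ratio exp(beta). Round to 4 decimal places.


exp(0.281) = 1.3245.
So the odds ratio is 1.3245.

1.3245


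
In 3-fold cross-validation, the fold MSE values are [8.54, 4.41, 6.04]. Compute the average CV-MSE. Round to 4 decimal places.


Sum of fold MSEs = 18.9900.
Average = 18.9900 / 3 = 6.3300.

6.3300


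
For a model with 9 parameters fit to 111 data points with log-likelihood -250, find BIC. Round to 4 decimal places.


Compute k*ln(n) = 9*ln(111) = 9*4.709530 = 42.385770.
Then -2*loglik = 500.
BIC = 42.385770 + 500 = 542.385770, which rounds to 542.3858.

542.3858


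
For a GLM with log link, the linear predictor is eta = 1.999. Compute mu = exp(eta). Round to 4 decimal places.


mu = exp(eta) = exp(1.999).
= 7.3817.

7.3817


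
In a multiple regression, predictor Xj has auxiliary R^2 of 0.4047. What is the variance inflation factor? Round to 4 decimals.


Using VIF = 1/(1 - R^2_j):
1 - 0.4047 = 0.5953.
VIF = 1.6798.

1.6798


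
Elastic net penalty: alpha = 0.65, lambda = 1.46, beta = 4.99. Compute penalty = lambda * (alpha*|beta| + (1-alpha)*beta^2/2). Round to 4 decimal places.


Compute:
L1 = 0.65 * 4.99 = 3.2435.
L2 = 0.35 * 4.99^2 / 2 = 4.3575.
Penalty = 1.46 * (3.2435 + 4.3575) = 11.0975.

11.0975


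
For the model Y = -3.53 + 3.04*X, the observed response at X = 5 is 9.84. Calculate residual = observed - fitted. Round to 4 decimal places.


Fitted value at X = 5 is yhat = -3.53 + 3.04*5 = 11.6700.
Residual = 9.84 - 11.6700 = -1.8300.

-1.8300


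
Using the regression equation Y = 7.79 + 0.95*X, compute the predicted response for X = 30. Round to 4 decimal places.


Substitute X = 30 into the equation:
Y = 7.79 + 0.95 * 30 = 7.79 + 28.5000 = 36.2900.

36.2900


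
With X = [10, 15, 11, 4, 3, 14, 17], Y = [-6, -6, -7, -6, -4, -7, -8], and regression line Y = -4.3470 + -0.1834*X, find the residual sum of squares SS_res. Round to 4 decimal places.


Predicted values from Y = -4.3470 + -0.1834*X.
Residuals: [0.1810, 1.0980, -0.6356, -0.9194, 0.8972, -0.0854, -0.5352].
SSres = 3.5863.

3.5863


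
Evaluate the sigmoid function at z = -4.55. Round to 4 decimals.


First, exp(4.5500) = 94.6324.
Then sigma(z) = 1/(1 + 94.6324) = 0.0105.

0.0105


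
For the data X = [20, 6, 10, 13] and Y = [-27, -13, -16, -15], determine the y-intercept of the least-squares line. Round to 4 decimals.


The slope is b1 = -0.9857.
Sample means are xbar = 12.2500 and ybar = -17.7500.
Intercept: b0 = -17.7500 - (-0.9857)(12.2500) = -5.6754.

-5.6754


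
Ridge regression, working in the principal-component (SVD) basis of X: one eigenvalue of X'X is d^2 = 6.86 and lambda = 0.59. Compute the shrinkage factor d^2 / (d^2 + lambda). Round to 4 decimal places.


Denominator = d^2 + lambda = 6.86 + 0.59 = 7.4500.
Shrinkage = 6.86 / 7.4500 = 0.9208.

0.9208


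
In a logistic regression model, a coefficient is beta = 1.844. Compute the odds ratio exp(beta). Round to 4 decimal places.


exp(1.844) = 6.3218.
So the odds ratio is 6.3218.

6.3218


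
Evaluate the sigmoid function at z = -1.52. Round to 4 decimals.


First, exp(1.5200) = 4.5722.
Then sigma(z) = 1/(1 + 4.5722) = 0.1795.

0.1795


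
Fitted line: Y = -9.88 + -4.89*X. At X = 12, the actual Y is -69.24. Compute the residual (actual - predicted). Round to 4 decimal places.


Fitted value at X = 12 is yhat = -9.88 + -4.89*12 = -68.5600.
Residual = -69.24 - -68.5600 = -0.6800.

-0.6800


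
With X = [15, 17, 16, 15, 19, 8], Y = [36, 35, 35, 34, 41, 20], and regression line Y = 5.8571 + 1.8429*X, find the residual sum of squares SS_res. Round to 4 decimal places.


Compute predicted values, then residuals = yi - yhat_i.
Residuals: [2.4994, -2.1864, -0.3435, 0.4994, 0.1278, -0.6003].
SSres = sum(residual^2) = 11.7714.

11.7714


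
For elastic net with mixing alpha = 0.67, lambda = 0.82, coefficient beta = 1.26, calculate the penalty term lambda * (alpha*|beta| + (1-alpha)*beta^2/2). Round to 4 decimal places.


Compute:
L1 = 0.67 * 1.26 = 0.8442.
L2 = 0.33 * 1.26^2 / 2 = 0.2620.
Penalty = 0.82 * (0.8442 + 0.2620) = 0.9070.

0.9070


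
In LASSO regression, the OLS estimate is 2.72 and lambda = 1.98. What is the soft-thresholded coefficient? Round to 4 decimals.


|beta_OLS| = 2.72.
lambda = 1.98.
Since |beta| > lambda, coefficient = sign(beta)*(|beta| - lambda) = 0.7400.
Result = 0.7400.

0.7400


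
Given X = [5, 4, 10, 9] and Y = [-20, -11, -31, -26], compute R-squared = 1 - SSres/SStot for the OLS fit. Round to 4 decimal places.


Fit the OLS line: b0 = -2.6154, b1 = -2.7692.
SSres = 22.6154.
SStot = 222.0000.
R^2 = 1 - 22.6154/222.0000 = 0.8981.

0.8981


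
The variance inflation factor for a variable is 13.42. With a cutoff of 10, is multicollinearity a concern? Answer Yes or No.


Compare VIF = 13.42 to the threshold of 10.
13.42 >= 10, so the answer is Yes.

Yes


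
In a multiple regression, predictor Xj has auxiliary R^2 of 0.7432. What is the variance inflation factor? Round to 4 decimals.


Using VIF = 1/(1 - R^2_j):
1 - 0.7432 = 0.2568.
VIF = 3.8941.

3.8941


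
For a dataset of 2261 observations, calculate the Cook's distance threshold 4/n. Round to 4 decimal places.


Cook's distance cutoff = 4/n = 4/2261.
= 0.0018.

0.0018


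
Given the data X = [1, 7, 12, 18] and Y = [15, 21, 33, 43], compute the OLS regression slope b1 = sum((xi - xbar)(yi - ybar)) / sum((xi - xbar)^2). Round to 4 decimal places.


Calculate xbar = 9.5000, ybar = 28.0000.
S_xx = 157.0000, S_xy = 268.0000.
Using b1 = S_xy / S_xx = 268.0000 / 157.0000, we get b1 = 1.7070.

1.7070


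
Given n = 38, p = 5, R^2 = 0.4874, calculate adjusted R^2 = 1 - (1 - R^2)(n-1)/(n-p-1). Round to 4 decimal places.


Adjusted R^2 = 1 - (1 - R^2) * (n-1)/(n-p-1).
(1 - R^2) = 0.5126.
(n-1)/(n-p-1) = 37/32.
(1 - R^2) * (n-1) = 0.5126 * 37 = 18.9662.
Divide by (n-p-1): 18.9662 / 32 = 0.5927.
Adj R^2 = 1 - 0.5927 = 0.4073.

0.4073


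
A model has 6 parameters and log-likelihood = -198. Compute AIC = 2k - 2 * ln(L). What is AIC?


Compute:
2k = 2*6 = 12.
-2*loglik = -2*(-198) = 396.
AIC = 12 + 396 = 408.

408


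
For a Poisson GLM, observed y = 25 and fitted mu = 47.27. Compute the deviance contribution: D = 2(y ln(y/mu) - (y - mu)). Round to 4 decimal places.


First: ln(25/47.27) = -0.637000.
Then: 25 * -0.637000 = -15.925000.
y - mu = 25 - 47.27 = -22.27.
D = 2(-15.925000 - -22.27) = 12.690000, which rounds to 12.6900.

12.6900


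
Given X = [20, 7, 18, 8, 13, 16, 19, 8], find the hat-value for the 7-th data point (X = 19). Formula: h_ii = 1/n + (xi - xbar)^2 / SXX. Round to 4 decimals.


Mean of X: xbar = 13.6250.
SXX = 201.8750.
For X = 19: h = 1/8 + (19 - 13.6250)^2/201.8750 = 0.2681.

0.2681


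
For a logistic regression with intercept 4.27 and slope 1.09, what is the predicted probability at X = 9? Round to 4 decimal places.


Compute z = 4.27 + (1.09)(9) = 14.0800.
exp(-z) = 0.0000.
P = 1/(1 + 0.0000) = 1.0000.

1.0000


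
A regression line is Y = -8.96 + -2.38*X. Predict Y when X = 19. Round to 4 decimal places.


Plug X = 19 into Y = -8.96 + -2.38*X:
Y = -8.96 + -45.2200 = -54.1800.

-54.1800


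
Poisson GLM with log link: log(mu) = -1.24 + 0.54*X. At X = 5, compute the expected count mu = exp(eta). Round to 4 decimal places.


eta = -1.24 + 0.54 * 5 = 1.4600.
mu = exp(1.4600) = 4.3060.

4.3060


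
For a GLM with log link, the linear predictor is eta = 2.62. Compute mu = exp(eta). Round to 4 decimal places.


Apply the inverse link:
mu = e^2.62 = 13.7357.

13.7357


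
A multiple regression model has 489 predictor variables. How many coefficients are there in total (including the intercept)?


Each predictor gets one coefficient, plus one intercept.
Total parameters = 489 + 1 = 490.

490


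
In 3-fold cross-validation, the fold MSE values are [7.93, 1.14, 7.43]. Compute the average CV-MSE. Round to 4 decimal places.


Add all fold MSEs: 16.5000.
Divide by k = 3: 16.5000/3 = 5.5000.

5.5000


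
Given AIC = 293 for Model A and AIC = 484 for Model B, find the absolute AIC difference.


|AIC_A - AIC_B| = |293 - 484| = 191.
Model A is preferred (lower AIC).

191


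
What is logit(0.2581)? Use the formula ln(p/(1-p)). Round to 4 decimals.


Compute the odds: 0.2581/0.7419 = 0.3479.
Take the natural log: ln(0.3479) = -1.0559.

-1.0559


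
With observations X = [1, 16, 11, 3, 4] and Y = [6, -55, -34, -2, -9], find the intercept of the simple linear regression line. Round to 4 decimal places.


Compute b1 = -4.0000 from the OLS formula.
With xbar = 7.0000 and ybar = -18.8000, the intercept is:
b0 = -18.8000 - -4.0000 * 7.0000 = 9.2000.

9.2000


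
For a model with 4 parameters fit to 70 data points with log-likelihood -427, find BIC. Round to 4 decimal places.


ln(70) = 4.248495.
k * ln(n) = 4 * 4.248495 = 16.993980.
-2L = 854.
BIC = 16.993980 + 854 = 870.993980, which rounds to 870.9940.

870.9940


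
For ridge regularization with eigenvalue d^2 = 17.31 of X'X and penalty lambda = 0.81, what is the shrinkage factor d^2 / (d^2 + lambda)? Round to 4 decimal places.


Denominator = d^2 + lambda = 17.31 + 0.81 = 18.1200.
Shrinkage = 17.31 / 18.1200 = 0.9553.

0.9553


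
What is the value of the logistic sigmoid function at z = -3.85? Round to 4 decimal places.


First, exp(3.8500) = 46.9931.
Then sigma(z) = 1/(1 + 46.9931) = 0.0208.

0.0208


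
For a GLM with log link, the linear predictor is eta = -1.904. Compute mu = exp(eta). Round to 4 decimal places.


Apply the inverse link:
mu = e^-1.904 = 0.1490.

0.1490


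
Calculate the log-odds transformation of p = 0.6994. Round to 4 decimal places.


Compute the odds: 0.6994/0.3006 = 2.3267.
Take the natural log: ln(2.3267) = 0.8444.

0.8444


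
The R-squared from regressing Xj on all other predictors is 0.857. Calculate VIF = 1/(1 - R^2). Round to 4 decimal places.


VIF = 1 / (1 - 0.857).
= 1 / 0.143 = 6.9930.

6.9930


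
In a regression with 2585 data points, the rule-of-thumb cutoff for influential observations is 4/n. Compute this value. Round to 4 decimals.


Cook's distance cutoff = 4/n = 4/2585.
= 0.0015.

0.0015


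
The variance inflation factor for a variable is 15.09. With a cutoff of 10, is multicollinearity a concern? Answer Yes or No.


Check: VIF = 15.09 vs threshold = 10.
Since 15.09 >= 10, the answer is Yes.

Yes


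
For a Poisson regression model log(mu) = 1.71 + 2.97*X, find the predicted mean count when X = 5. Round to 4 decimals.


Linear predictor: eta = 1.71 + (2.97)(5) = 16.5600.
Expected count: mu = exp(16.5600) = 15556669.3228.

15556669.3228


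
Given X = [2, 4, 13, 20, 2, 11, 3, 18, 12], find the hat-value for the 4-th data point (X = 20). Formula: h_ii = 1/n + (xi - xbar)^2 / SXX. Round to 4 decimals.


Compute xbar = 9.4444 with n = 9 observations.
SXX = 388.2222.
Leverage = 1/9 + (20 - 9.4444)^2/388.2222 = 0.3981.

0.3981


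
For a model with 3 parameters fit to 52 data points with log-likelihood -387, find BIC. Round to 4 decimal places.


Compute k*ln(n) = 3*ln(52) = 3*3.951244 = 11.853732.
Then -2*loglik = 774.
BIC = 11.853732 + 774 = 785.853732, which rounds to 785.8537.

785.8537


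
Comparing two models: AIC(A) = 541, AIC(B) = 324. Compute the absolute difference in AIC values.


Compute |541 - 324| = 217.
Model B has the smaller AIC.

217


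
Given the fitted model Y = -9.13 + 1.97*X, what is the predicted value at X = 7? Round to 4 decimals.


Predicted value:
Y = -9.13 + (1.97)(7) = -9.13 + 13.7900 = 4.6600.

4.6600


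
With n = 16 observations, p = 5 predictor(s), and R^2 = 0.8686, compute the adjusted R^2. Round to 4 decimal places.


Using the formula:
(1 - 0.8686) = 0.1314.
Multiply by 15/10: 0.1314 * 15 = 1.9710, then 1.9710 / 10 = 0.1971.
Adj R^2 = 1 - 0.1971 = 0.8029.

0.8029


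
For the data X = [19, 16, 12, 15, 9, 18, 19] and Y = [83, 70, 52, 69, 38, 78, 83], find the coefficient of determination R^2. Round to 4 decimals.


The fitted line is Y = -1.0600 + 4.4483*X.
SSres = 13.6283, SStot = 1709.7143.
R^2 = 1 - SSres/SStot = 0.9920.

0.9920


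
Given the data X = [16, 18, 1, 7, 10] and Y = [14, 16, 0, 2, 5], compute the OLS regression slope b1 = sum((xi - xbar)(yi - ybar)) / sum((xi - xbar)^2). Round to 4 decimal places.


Calculate xbar = 10.4000, ybar = 7.4000.
S_xx = 189.2000, S_xy = 191.2000.
Using b1 = S_xy / S_xx = 191.2000 / 189.2000, we get b1 = 1.0106.

1.0106


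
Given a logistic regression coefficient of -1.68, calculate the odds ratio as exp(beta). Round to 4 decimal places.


The odds ratio is computed as:
OR = e^(-1.68) = 0.1864.

0.1864


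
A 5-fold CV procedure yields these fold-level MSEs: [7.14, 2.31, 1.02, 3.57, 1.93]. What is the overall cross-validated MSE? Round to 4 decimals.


Sum of fold MSEs = 15.9700.
Average = 15.9700 / 5 = 3.1940.

3.1940


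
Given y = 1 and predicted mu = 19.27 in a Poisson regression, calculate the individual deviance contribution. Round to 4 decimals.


Compute y*ln(y/mu) = 1*ln(1/19.27) = 1*-2.958549 = -2.958549.
y - mu = -18.27.
D = 2*(-2.958549 - (-18.27)) = 30.622902, which rounds to 30.6229.

30.6229


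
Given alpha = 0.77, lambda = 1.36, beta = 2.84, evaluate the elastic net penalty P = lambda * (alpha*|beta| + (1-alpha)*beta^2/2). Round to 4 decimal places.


L1 component = 0.77 * |2.84| = 2.1868.
L2 component = 0.23 * 2.84^2 / 2 = 0.9275.
Penalty = 1.36 * (2.1868 + 0.9275) = 1.36 * 3.1143 = 4.2355.

4.2355


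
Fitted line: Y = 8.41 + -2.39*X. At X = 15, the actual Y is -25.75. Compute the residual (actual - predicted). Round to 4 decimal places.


Predicted = 8.41 + -2.39 * 15 = -27.4400.
Residual = -25.75 - -27.4400 = 1.6900.

1.6900


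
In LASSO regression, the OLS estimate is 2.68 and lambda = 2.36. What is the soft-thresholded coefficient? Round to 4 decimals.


Check: |2.68| = 2.68 vs lambda = 2.36.
Since |beta| > lambda, coefficient = sign(beta)*(|beta| - lambda) = 0.3200.
Soft-thresholded coefficient = 0.3200.

0.3200


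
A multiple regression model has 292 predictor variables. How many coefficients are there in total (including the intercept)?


Total coefficients = number of predictors + 1 (for the intercept).
= 292 + 1 = 293.

293


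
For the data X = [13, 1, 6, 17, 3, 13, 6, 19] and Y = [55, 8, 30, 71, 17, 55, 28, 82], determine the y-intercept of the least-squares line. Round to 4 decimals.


First find the slope: b1 = 3.9693.
Means: xbar = 9.7500, ybar = 43.2500.
b0 = ybar - b1 * xbar = 43.2500 - 3.9693 * 9.7500 = 4.5493.

4.5493


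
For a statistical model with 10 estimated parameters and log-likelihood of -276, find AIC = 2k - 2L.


Compute:
2k = 2*10 = 20.
-2*loglik = -2*(-276) = 552.
AIC = 20 + 552 = 572.

572


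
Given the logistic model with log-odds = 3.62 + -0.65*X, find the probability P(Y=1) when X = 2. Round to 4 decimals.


z = 3.62 + -0.65 * 2 = 2.3200.
Sigmoid: P = 1 / (1 + exp(-2.3200)) = 0.9105.

0.9105


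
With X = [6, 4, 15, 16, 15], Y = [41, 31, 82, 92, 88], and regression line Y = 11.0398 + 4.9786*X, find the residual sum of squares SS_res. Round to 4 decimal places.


Compute predicted values, then residuals = yi - yhat_i.
Residuals: [0.0886, 0.0458, -3.7188, 1.3026, 2.2812].
SSres = sum(residual^2) = 20.7401.

20.7401


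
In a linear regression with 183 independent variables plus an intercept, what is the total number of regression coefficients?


Including the intercept, the model has 183 predictor coefficients + 1 intercept.
Total = 184.

184


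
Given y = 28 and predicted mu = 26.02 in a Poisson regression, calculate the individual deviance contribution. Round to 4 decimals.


Compute y*ln(y/mu) = 28*ln(28/26.02) = 28*0.073339 = 2.053492.
y - mu = 1.98.
D = 2*(2.053492 - (1.98)) = 0.146984, which rounds to 0.1470.

0.1470


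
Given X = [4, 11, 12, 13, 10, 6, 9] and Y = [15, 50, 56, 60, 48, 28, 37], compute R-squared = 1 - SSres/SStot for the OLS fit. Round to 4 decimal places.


Fit the OLS line: b0 = -3.8221, b1 = 4.9347.
SSres = 25.4437.
SStot = 1570.0000.
R^2 = 1 - 25.4437/1570.0000 = 0.9838.

0.9838


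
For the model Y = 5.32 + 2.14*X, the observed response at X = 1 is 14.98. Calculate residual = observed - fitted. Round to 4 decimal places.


Fitted value at X = 1 is yhat = 5.32 + 2.14*1 = 7.4600.
Residual = 14.98 - 7.4600 = 7.5200.

7.5200


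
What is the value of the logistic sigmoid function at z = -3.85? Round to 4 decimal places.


First, exp(3.8500) = 46.9931.
Then sigma(z) = 1/(1 + 46.9931) = 0.0208.

0.0208


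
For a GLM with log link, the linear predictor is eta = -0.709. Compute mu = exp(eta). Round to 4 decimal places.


Apply the inverse link:
mu = e^-0.709 = 0.4921.

0.4921


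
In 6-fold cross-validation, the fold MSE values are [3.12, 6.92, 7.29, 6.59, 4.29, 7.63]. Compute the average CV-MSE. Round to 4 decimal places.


Sum of fold MSEs = 35.8400.
Average = 35.8400 / 6 = 5.9733.

5.9733


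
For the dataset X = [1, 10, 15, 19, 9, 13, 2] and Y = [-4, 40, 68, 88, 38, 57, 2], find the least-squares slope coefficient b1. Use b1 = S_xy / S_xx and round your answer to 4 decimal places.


Calculate xbar = 9.8571, ybar = 41.2857.
S_xx = 260.8571, S_xy = 1326.2857.
Using b1 = S_xy / S_xx = 1326.2857 / 260.8571, we get b1 = 5.0843.

5.0843


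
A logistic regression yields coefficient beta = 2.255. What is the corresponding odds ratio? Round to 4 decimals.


Odds ratio = exp(beta) = exp(2.255).
= 9.5353.

9.5353


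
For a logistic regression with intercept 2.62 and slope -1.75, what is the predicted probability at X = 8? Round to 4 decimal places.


z = 2.62 + -1.75 * 8 = -11.3800.
Sigmoid: P = 1 / (1 + exp(11.3800)) = 0.0000.

0.0000


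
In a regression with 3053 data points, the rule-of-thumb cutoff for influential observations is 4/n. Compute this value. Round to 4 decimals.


The threshold is 4/n.
4/3053 = 0.0013.

0.0013


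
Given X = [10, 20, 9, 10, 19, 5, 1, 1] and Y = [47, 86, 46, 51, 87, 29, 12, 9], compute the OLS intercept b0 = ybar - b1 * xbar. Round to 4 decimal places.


Compute b1 = 4.0789 from the OLS formula.
With xbar = 9.3750 and ybar = 45.8750, the intercept is:
b0 = 45.8750 - 4.0789 * 9.3750 = 7.6351.

7.6351


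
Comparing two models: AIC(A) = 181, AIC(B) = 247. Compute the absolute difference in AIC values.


Compute |181 - 247| = 66.
Model A has the smaller AIC.

66


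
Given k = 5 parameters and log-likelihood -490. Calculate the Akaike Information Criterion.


Compute:
2k = 2*5 = 10.
-2*loglik = -2*(-490) = 980.
AIC = 10 + 980 = 990.

990


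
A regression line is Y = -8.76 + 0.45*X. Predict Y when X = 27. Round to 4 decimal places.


Substitute X = 27 into the equation:
Y = -8.76 + 0.45 * 27 = -8.76 + 12.1500 = 3.3900.

3.3900


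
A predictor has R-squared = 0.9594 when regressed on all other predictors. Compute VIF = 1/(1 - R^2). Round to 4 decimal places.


Using VIF = 1/(1 - R^2_j):
1 - 0.9594 = 0.0406.
VIF = 24.6305.

24.6305


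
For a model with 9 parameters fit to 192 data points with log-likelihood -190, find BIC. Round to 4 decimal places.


Compute k*ln(n) = 9*ln(192) = 9*5.257495 = 47.317455.
Then -2*loglik = 380.
BIC = 47.317455 + 380 = 427.317455, which rounds to 427.3175.

427.3175


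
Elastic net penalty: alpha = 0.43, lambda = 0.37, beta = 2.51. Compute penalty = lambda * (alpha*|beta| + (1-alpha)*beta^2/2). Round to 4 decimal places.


Compute:
L1 = 0.43 * 2.51 = 1.0793.
L2 = 0.57 * 2.51^2 / 2 = 1.7955.
Penalty = 0.37 * (1.0793 + 1.7955) = 1.0637.

1.0637


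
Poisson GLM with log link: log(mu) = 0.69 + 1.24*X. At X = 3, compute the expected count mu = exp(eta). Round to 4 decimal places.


Compute eta = 0.69 + 1.24 * 3 = 4.4100.
Apply inverse link: mu = e^4.4100 = 82.2695.

82.2695


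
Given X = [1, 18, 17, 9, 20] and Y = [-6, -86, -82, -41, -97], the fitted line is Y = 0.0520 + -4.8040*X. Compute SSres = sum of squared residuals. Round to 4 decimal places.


Compute predicted values, then residuals = yi - yhat_i.
Residuals: [-1.2480, 0.4200, -0.3840, 2.1840, -0.9720].
SSres = sum(residual^2) = 7.5960.

7.5960


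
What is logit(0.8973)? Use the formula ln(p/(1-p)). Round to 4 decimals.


Compute the odds: 0.8973/0.1027 = 8.7371.
Take the natural log: ln(8.7371) = 2.1676.

2.1676


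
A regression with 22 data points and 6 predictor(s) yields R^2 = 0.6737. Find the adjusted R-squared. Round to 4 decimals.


Plug in: Adj R^2 = 1 - (1 - 0.6737) * 21/15.
= 1 - 0.3263 * 21/15
= 1 - 6.8523 / 15
= 1 - 0.4568 = 0.5432.

0.5432


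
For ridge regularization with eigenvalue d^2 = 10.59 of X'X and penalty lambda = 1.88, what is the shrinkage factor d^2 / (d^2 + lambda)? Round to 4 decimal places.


Compute the denominator: 10.59 + 1.88 = 12.4700.
Shrinkage factor = 10.59 / 12.4700 = 0.8492.

0.8492


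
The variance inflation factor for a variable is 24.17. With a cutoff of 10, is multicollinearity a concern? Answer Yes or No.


The threshold is 10.
VIF = 24.17 is >= 10.
Multicollinearity indication: Yes.

Yes


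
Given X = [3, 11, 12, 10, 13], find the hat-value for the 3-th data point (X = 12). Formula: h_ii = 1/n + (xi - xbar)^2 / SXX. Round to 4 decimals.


Compute xbar = 9.8000 with n = 5 observations.
SXX = 62.8000.
Leverage = 1/5 + (12 - 9.8000)^2/62.8000 = 0.2771.

0.2771


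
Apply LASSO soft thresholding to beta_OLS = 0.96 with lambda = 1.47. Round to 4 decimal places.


Check: |0.96| = 0.96 vs lambda = 1.47.
Since |beta| <= lambda, the coefficient is set to 0.
Soft-thresholded coefficient = 0.0000.

0.0000


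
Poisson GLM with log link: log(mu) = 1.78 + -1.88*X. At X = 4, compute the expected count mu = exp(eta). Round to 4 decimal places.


eta = 1.78 + -1.88 * 4 = -5.7400.
mu = exp(-5.7400) = 0.0032.

0.0032


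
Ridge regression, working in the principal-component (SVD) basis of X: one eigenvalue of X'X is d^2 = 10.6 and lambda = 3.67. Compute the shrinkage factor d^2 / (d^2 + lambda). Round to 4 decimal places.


Denominator = d^2 + lambda = 10.6 + 3.67 = 14.2700.
Shrinkage = 10.6 / 14.2700 = 0.7428.

0.7428


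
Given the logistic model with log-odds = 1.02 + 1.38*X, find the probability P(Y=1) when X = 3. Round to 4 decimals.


z = 1.02 + 1.38 * 3 = 5.1600.
Sigmoid: P = 1 / (1 + exp(-5.1600)) = 0.9943.

0.9943


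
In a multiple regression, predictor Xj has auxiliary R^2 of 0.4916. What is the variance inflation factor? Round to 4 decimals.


Using VIF = 1/(1 - R^2_j):
1 - 0.4916 = 0.5084.
VIF = 1.9670.

1.9670


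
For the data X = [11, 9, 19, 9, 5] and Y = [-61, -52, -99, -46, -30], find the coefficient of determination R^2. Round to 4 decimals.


The fitted line is Y = -5.0746 + -4.9552*X.
SSres = 20.9851, SStot = 2653.2000.
R^2 = 1 - SSres/SStot = 0.9921.

0.9921


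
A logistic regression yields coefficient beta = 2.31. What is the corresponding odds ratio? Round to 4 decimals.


exp(2.31) = 10.0744.
So the odds ratio is 10.0744.

10.0744


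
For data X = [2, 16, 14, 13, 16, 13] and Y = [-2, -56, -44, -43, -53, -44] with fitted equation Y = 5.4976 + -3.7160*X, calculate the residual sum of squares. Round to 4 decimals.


Predicted values from Y = 5.4976 + -3.7160*X.
Residuals: [-0.0656, -2.0416, 2.5264, -0.1896, 0.9584, -1.1896].
SSres = 12.9248.

12.9248


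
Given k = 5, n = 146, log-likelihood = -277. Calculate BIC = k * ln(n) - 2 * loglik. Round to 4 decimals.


ln(146) = 4.983607.
k * ln(n) = 5 * 4.983607 = 24.918035.
-2L = 554.
BIC = 24.918035 + 554 = 578.918035, which rounds to 578.9180.

578.9180


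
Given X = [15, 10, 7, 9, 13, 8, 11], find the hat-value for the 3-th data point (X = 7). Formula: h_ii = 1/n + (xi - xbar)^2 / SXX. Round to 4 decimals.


n = 7, xbar = 10.4286.
SXX = sum((xi - xbar)^2) = 47.7143.
h = 1/7 + (7 - 10.4286)^2 / 47.7143 = 0.3892.

0.3892


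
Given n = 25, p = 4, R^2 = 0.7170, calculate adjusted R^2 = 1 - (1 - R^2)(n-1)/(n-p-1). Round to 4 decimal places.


Plug in: Adj R^2 = 1 - (1 - 0.7170) * 24/20.
= 1 - 0.2830 * 24/20
= 1 - 6.7920 / 20
= 1 - 0.3396 = 0.6604.

0.6604


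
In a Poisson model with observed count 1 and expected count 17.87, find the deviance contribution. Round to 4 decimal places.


Compute y*ln(y/mu) = 1*ln(1/17.87) = 1*-2.883123 = -2.883123.
y - mu = -16.87.
D = 2*(-2.883123 - (-16.87)) = 27.973754, which rounds to 27.9738.

27.9738


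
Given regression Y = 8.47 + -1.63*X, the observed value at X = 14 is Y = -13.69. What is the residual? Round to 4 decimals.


Predicted = 8.47 + -1.63 * 14 = -14.3500.
Residual = -13.69 - -14.3500 = 0.6600.

0.6600


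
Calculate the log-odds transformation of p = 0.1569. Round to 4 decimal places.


Compute the odds: 0.1569/0.8431 = 0.1861.
Take the natural log: ln(0.1861) = -1.6815.

-1.6815


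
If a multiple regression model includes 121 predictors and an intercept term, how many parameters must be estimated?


Each predictor gets one coefficient, plus one intercept.
Total parameters = 121 + 1 = 122.

122


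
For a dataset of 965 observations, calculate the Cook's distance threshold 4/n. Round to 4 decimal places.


The threshold is 4/n.
4/965 = 0.0041.

0.0041


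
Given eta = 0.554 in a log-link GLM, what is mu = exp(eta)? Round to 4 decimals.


The inverse log link gives:
mu = exp(0.554) = 1.7402.

1.7402


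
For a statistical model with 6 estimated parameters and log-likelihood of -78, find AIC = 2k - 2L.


AIC = 2k - 2*loglik = 2(6) - 2(-78).
= 12 + 156 = 168.

168


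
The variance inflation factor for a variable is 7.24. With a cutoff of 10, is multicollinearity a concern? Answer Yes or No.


Check: VIF = 7.24 vs threshold = 10.
Since 7.24 < 10, the answer is No.

No


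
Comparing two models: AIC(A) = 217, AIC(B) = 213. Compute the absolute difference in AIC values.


Absolute difference = |217 - 213| = 4.
The model with lower AIC (B) is preferred.

4


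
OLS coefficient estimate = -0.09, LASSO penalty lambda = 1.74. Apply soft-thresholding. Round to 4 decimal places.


|beta_OLS| = 0.09.
lambda = 1.74.
Since |beta| <= lambda, the coefficient is set to 0.
Result = 0.0000.

0.0000


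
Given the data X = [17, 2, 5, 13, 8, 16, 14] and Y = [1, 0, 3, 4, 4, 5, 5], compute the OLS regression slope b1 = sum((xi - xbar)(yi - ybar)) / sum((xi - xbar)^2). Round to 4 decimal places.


The sample means are xbar = 10.7143 and ybar = 3.1429.
Compute S_xx = 199.4286 and S_xy = 30.2857.
Slope b1 = S_xy / S_xx = 30.2857 / 199.4286 = 0.1519.

0.1519


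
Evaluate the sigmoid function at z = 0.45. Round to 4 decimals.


Compute exp(-0.4500) = 0.6376.
Sigmoid = 1 / (1 + 0.6376) = 1 / 1.6376 = 0.6106.

0.6106


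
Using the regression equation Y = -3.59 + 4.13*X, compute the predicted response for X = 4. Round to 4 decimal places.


Substitute X = 4 into the equation:
Y = -3.59 + 4.13 * 4 = -3.59 + 16.5200 = 12.9300.

12.9300


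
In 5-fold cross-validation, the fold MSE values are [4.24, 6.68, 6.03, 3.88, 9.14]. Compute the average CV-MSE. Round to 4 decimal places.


Total MSE across folds = 29.9700.
CV-MSE = 29.9700/5 = 5.9940.

5.9940


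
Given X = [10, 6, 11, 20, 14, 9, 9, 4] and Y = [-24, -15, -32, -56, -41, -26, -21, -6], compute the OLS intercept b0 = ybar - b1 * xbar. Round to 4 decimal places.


First find the slope: b1 = -3.1207.
Means: xbar = 10.3750, ybar = -27.6250.
b0 = ybar - b1 * xbar = -27.6250 - -3.1207 * 10.3750 = 4.7520.

4.7520


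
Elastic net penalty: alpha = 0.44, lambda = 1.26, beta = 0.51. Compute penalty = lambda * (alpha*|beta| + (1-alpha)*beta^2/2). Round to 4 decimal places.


alpha * |beta| = 0.44 * 0.51 = 0.2244.
(1-alpha) * beta^2/2 = 0.56 * 0.2601/2 = 0.0728.
Total = 1.26 * (0.2244 + 0.0728) = 0.3745.

0.3745


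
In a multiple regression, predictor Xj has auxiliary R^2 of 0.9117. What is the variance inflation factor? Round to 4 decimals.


Denominator: 1 - 0.9117 = 0.0883.
VIF = 1 / 0.0883 = 11.3250.

11.3250


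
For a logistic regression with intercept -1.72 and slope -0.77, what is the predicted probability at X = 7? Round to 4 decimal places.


Compute z = -1.72 + (-0.77)(7) = -7.1100.
exp(-z) = 1224.1475.
P = 1/(1 + 1224.1475) = 0.0008.

0.0008


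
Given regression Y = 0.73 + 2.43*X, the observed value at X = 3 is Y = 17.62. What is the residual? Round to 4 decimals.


Fitted value at X = 3 is yhat = 0.73 + 2.43*3 = 8.0200.
Residual = 17.62 - 8.0200 = 9.6000.

9.6000


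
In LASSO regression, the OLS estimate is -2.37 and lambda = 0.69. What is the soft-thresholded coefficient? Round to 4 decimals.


Check: |-2.37| = 2.37 vs lambda = 0.69.
Since |beta| > lambda, coefficient = sign(beta)*(|beta| - lambda) = -1.6800.
Soft-thresholded coefficient = -1.6800.

-1.6800


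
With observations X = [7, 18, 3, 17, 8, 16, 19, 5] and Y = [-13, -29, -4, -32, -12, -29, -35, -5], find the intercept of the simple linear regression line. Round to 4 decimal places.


First find the slope: b1 = -1.9286.
Means: xbar = 11.6250, ybar = -19.8750.
b0 = ybar - b1 * xbar = -19.8750 - -1.9286 * 11.6250 = 2.5450.

2.5450


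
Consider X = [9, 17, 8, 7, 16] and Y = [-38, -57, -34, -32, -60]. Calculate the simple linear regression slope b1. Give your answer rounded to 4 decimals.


The sample means are xbar = 11.4000 and ybar = -44.2000.
Compute S_xx = 89.2000 and S_xy = -247.6000.
Slope b1 = S_xy / S_xx = -247.6000 / 89.2000 = -2.7758.

-2.7758


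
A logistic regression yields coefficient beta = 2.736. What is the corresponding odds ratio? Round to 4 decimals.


The odds ratio is computed as:
OR = e^(2.736) = 15.4252.

15.4252


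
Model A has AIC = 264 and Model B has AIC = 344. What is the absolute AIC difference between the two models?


Absolute difference = |264 - 344| = 80.
The model with lower AIC (A) is preferred.

80


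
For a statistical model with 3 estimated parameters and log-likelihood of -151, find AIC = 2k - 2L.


Compute:
2k = 2*3 = 6.
-2*loglik = -2*(-151) = 302.
AIC = 6 + 302 = 308.

308


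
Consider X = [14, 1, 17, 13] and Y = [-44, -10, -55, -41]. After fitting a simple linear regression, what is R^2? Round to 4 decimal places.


Fit the OLS line: b0 = -6.7563, b1 = -2.7328.
SSres = 6.1277.
SStot = 1117.0000.
R^2 = 1 - 6.1277/1117.0000 = 0.9945.

0.9945


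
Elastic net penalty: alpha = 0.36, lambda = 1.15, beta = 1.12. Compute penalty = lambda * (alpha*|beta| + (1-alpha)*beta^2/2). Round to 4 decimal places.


alpha * |beta| = 0.36 * 1.12 = 0.4032.
(1-alpha) * beta^2/2 = 0.64 * 1.2544/2 = 0.4014.
Total = 1.15 * (0.4032 + 0.4014) = 0.9253.

0.9253


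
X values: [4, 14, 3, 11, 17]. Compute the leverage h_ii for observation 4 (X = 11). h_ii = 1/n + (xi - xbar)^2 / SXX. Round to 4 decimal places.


Compute xbar = 9.8000 with n = 5 observations.
SXX = 150.8000.
Leverage = 1/5 + (11 - 9.8000)^2/150.8000 = 0.2095.

0.2095


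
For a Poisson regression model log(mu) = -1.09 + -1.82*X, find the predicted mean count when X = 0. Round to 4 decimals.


Linear predictor: eta = -1.09 + (-1.82)(0) = -1.0900.
Expected count: mu = exp(-1.0900) = 0.3362.

0.3362


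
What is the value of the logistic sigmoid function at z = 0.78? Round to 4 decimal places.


exp(-0.7800) = 0.4584.
1 + exp(-z) = 1.4584.
sigmoid = 1/1.4584 = 0.6857.

0.6857


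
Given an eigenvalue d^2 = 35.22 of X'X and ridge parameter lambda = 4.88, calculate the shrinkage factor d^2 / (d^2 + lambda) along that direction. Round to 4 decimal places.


d^2 + lambda = 35.22 + 4.88 = 40.1000.
Shrinkage factor = 35.22/40.1000 = 0.8783.

0.8783


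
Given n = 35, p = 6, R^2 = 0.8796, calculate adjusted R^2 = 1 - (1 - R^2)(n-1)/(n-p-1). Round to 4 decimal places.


Plug in: Adj R^2 = 1 - (1 - 0.8796) * 34/28.
= 1 - 0.1204 * 34/28
= 1 - 4.0936 / 28
= 1 - 0.1462 = 0.8538.

0.8538


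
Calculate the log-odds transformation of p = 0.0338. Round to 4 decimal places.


The odds are p/(1-p) = 0.0338 / 0.9662 = 0.0350.
logit(p) = ln(0.0350) = -3.3529.

-3.3529


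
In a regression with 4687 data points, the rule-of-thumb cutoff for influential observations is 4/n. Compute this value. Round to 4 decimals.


The threshold is 4/n.
4/4687 = 0.0009.

0.0009


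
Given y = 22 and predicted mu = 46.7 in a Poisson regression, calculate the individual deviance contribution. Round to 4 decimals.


y/mu = 22/46.7 = 0.471092 (approx.), and ln(22/46.7) = -0.752702.
y * ln(y/mu) = 22 * -0.752702 = -16.559444.
y - mu = -24.7.
D = 2 * (-16.559444 - -24.7) = 16.281112, which rounds to 16.2811.

16.2811


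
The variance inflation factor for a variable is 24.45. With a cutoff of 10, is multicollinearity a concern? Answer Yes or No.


The threshold is 10.
VIF = 24.45 is >= 10.
Multicollinearity indication: Yes.

Yes


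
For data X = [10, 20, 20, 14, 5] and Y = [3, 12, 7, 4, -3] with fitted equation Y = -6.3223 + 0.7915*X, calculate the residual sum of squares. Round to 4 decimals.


Compute predicted values, then residuals = yi - yhat_i.
Residuals: [1.4073, 2.4923, -2.5077, -0.7587, -0.6352].
SSres = sum(residual^2) = 15.4597.

15.4597


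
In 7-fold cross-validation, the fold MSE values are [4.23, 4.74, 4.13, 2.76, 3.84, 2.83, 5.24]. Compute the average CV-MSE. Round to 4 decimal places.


Total MSE across folds = 27.7700.
CV-MSE = 27.7700/7 = 3.9671.

3.9671


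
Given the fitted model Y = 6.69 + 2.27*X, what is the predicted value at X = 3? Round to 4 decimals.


Plug X = 3 into Y = 6.69 + 2.27*X:
Y = 6.69 + 6.8100 = 13.5000.

13.5000


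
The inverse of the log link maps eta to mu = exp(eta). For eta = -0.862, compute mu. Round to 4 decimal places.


The inverse log link gives:
mu = exp(-0.862) = 0.4223.

0.4223


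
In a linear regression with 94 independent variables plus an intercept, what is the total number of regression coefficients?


Total coefficients = number of predictors + 1 (for the intercept).
= 94 + 1 = 95.

95


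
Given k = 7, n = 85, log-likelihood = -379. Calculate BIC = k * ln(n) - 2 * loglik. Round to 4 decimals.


k * ln(n) = 7 * ln(85) = 7 * 4.442651 = 31.098557.
-2 * loglik = -2 * (-379) = 758.
BIC = 31.098557 + 758 = 789.098557, which rounds to 789.0986.

789.0986


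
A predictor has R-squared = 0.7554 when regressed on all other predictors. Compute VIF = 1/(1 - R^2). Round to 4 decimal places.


Using VIF = 1/(1 - R^2_j):
1 - 0.7554 = 0.2446.
VIF = 4.0883.

4.0883


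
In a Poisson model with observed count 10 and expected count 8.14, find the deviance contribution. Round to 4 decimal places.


First: ln(10/8.14) = 0.205795.
Then: 10 * 0.205795 = 2.057950.
y - mu = 10 - 8.14 = 1.86.
D = 2(2.057950 - 1.86) = 0.395900, which rounds to 0.3959.

0.3959


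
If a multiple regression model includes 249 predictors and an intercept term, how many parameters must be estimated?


Including the intercept, the model has 249 predictor coefficients + 1 intercept.
Total = 250.

250


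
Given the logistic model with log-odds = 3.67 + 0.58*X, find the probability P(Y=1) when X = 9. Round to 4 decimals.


Linear predictor: z = 3.67 + 0.58 * 9 = 8.8900.
P = 1/(1 + exp(-8.8900)) = 1/(1 + 0.0001) = 0.9999.

0.9999


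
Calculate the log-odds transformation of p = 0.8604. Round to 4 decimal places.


The odds are p/(1-p) = 0.8604 / 0.1396 = 6.1633.
logit(p) = ln(6.1633) = 1.8186.

1.8186


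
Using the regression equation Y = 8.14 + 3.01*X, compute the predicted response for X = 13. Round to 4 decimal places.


Predicted value:
Y = 8.14 + (3.01)(13) = 8.14 + 39.1300 = 47.2700.

47.2700


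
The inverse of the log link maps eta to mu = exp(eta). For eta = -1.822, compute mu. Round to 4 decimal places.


Apply the inverse link:
mu = e^-1.822 = 0.1617.

0.1617


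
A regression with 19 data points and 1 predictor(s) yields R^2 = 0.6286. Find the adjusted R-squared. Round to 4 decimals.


Plug in: Adj R^2 = 1 - (1 - 0.6286) * 18/17.
= 1 - 0.3714 * 18/17
= 1 - 6.6852 / 17
= 1 - 0.3932 = 0.6068.

0.6068


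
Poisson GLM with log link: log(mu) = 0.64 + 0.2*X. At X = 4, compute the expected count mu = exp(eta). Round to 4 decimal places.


Compute eta = 0.64 + 0.2 * 4 = 1.4400.
Apply inverse link: mu = e^1.4400 = 4.2207.

4.2207


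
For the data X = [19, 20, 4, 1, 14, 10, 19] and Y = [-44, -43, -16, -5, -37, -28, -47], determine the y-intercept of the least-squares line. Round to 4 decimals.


The slope is b1 = -2.0404.
Sample means are xbar = 12.4286 and ybar = -31.4286.
Intercept: b0 = -31.4286 - (-2.0404)(12.4286) = -6.0695.

-6.0695


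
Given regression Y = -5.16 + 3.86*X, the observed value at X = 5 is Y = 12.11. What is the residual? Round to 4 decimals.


Compute yhat = -5.16 + (3.86)(5) = 14.1400.
Residual = actual - predicted = 12.11 - 14.1400 = -2.0300.

-2.0300


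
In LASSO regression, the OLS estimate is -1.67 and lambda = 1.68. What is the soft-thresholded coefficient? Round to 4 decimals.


Check: |-1.67| = 1.67 vs lambda = 1.68.
Since |beta| <= lambda, the coefficient is set to 0.
Soft-thresholded coefficient = 0.0000.

0.0000


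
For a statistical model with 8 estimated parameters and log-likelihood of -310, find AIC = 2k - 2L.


Compute:
2k = 2*8 = 16.
-2*loglik = -2*(-310) = 620.
AIC = 16 + 620 = 636.

636
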